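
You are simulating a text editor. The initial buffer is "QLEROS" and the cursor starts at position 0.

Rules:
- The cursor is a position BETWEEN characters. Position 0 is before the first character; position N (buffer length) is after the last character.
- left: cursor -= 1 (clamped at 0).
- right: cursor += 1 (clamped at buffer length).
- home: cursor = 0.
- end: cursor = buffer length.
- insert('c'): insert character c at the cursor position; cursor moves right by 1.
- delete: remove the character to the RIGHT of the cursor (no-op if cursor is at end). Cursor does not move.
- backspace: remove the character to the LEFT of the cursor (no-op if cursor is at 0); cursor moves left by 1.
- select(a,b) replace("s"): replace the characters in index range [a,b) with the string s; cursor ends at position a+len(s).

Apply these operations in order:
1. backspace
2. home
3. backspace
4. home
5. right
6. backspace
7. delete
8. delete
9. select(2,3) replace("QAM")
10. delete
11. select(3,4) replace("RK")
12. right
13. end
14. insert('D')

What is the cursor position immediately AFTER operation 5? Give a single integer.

After op 1 (backspace): buf='QLEROS' cursor=0
After op 2 (home): buf='QLEROS' cursor=0
After op 3 (backspace): buf='QLEROS' cursor=0
After op 4 (home): buf='QLEROS' cursor=0
After op 5 (right): buf='QLEROS' cursor=1

Answer: 1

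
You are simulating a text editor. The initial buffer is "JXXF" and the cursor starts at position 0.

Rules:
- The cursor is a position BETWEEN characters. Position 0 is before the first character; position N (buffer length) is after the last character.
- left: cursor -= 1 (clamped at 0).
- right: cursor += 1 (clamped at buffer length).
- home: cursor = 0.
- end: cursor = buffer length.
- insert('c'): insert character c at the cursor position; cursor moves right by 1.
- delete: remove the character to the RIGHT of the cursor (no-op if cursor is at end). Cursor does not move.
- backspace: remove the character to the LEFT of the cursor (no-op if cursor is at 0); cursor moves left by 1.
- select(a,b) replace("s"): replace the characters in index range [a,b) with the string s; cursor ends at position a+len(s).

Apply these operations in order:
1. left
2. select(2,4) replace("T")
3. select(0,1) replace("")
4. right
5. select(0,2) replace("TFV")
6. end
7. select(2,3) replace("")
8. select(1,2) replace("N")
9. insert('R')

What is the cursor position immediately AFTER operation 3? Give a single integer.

After op 1 (left): buf='JXXF' cursor=0
After op 2 (select(2,4) replace("T")): buf='JXT' cursor=3
After op 3 (select(0,1) replace("")): buf='XT' cursor=0

Answer: 0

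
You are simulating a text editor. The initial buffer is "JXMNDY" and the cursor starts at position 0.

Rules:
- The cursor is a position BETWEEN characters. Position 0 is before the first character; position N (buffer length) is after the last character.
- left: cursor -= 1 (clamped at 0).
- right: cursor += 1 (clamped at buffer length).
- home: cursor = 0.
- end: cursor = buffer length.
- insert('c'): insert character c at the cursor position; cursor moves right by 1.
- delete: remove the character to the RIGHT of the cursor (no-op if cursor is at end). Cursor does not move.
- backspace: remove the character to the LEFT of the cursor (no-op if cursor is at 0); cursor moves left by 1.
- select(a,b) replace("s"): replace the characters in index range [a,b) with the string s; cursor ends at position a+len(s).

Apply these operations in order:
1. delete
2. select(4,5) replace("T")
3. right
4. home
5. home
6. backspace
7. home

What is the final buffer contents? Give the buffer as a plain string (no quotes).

Answer: XMNDT

Derivation:
After op 1 (delete): buf='XMNDY' cursor=0
After op 2 (select(4,5) replace("T")): buf='XMNDT' cursor=5
After op 3 (right): buf='XMNDT' cursor=5
After op 4 (home): buf='XMNDT' cursor=0
After op 5 (home): buf='XMNDT' cursor=0
After op 6 (backspace): buf='XMNDT' cursor=0
After op 7 (home): buf='XMNDT' cursor=0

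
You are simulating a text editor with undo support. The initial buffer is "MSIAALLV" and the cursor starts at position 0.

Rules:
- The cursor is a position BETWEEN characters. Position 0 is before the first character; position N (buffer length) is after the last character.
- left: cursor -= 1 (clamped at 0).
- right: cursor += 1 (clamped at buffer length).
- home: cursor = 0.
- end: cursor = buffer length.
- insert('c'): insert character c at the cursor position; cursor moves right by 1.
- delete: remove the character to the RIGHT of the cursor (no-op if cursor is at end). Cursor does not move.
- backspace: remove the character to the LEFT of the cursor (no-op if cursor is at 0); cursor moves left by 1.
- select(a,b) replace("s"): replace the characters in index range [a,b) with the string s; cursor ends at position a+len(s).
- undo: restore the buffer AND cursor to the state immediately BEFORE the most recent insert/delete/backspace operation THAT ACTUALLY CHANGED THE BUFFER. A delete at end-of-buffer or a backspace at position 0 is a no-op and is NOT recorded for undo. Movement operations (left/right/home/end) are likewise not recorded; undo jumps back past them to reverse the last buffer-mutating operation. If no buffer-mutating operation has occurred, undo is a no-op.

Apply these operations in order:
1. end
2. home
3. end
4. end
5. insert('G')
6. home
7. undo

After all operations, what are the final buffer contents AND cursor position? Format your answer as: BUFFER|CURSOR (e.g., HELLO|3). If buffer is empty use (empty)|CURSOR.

After op 1 (end): buf='MSIAALLV' cursor=8
After op 2 (home): buf='MSIAALLV' cursor=0
After op 3 (end): buf='MSIAALLV' cursor=8
After op 4 (end): buf='MSIAALLV' cursor=8
After op 5 (insert('G')): buf='MSIAALLVG' cursor=9
After op 6 (home): buf='MSIAALLVG' cursor=0
After op 7 (undo): buf='MSIAALLV' cursor=8

Answer: MSIAALLV|8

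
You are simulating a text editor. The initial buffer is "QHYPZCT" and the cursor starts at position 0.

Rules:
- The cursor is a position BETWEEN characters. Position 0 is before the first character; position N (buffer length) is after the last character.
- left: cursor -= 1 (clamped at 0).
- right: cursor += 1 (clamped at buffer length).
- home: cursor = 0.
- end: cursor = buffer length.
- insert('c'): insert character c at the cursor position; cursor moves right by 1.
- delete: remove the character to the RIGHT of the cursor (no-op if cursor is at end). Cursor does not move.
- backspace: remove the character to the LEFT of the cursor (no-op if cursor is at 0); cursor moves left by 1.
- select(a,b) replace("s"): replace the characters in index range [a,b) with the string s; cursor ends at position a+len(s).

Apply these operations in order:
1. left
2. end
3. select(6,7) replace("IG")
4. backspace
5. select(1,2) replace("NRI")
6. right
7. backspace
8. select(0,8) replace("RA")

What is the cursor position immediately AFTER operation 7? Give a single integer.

After op 1 (left): buf='QHYPZCT' cursor=0
After op 2 (end): buf='QHYPZCT' cursor=7
After op 3 (select(6,7) replace("IG")): buf='QHYPZCIG' cursor=8
After op 4 (backspace): buf='QHYPZCI' cursor=7
After op 5 (select(1,2) replace("NRI")): buf='QNRIYPZCI' cursor=4
After op 6 (right): buf='QNRIYPZCI' cursor=5
After op 7 (backspace): buf='QNRIPZCI' cursor=4

Answer: 4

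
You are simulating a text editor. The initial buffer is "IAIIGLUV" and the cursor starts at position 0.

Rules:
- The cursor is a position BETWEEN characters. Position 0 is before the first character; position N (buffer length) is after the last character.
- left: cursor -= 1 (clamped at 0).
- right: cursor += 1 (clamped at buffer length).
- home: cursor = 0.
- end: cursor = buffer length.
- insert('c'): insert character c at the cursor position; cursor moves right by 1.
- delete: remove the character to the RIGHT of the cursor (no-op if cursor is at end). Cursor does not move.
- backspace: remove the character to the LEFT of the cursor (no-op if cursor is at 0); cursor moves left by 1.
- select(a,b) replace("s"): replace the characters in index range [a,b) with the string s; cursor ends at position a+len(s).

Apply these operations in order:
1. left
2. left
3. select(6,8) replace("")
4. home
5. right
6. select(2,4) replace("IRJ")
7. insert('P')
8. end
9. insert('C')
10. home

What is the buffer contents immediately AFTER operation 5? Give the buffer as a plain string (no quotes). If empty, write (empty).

After op 1 (left): buf='IAIIGLUV' cursor=0
After op 2 (left): buf='IAIIGLUV' cursor=0
After op 3 (select(6,8) replace("")): buf='IAIIGL' cursor=6
After op 4 (home): buf='IAIIGL' cursor=0
After op 5 (right): buf='IAIIGL' cursor=1

Answer: IAIIGL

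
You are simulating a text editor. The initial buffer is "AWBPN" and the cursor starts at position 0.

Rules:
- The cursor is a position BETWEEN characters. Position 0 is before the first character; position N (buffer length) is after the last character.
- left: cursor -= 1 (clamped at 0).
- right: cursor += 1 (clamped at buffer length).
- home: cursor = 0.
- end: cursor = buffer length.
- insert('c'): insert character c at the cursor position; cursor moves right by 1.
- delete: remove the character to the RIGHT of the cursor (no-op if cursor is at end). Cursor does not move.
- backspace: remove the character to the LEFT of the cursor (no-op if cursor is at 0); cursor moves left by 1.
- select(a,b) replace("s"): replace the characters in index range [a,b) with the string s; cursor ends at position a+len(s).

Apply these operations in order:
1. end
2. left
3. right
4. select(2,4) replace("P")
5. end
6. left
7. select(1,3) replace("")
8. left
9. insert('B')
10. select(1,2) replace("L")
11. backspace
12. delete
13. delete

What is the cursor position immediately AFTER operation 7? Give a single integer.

After op 1 (end): buf='AWBPN' cursor=5
After op 2 (left): buf='AWBPN' cursor=4
After op 3 (right): buf='AWBPN' cursor=5
After op 4 (select(2,4) replace("P")): buf='AWPN' cursor=3
After op 5 (end): buf='AWPN' cursor=4
After op 6 (left): buf='AWPN' cursor=3
After op 7 (select(1,3) replace("")): buf='AN' cursor=1

Answer: 1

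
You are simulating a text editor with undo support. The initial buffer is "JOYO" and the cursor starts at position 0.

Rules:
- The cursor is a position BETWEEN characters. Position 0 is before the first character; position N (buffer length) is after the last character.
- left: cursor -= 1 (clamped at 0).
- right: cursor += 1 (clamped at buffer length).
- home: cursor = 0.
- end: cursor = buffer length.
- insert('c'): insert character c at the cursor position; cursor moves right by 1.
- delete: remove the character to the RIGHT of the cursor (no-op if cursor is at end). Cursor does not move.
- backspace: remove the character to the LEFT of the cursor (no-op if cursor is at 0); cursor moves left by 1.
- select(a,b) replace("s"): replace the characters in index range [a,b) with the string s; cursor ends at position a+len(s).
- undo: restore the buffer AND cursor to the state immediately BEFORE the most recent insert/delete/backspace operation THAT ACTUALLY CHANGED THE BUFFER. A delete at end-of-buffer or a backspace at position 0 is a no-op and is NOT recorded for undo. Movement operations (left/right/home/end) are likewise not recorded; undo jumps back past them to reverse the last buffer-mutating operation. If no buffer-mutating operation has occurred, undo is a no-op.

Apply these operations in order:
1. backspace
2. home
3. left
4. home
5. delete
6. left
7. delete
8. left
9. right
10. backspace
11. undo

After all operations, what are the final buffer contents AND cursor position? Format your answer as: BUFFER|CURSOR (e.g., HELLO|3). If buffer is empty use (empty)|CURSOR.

Answer: YO|1

Derivation:
After op 1 (backspace): buf='JOYO' cursor=0
After op 2 (home): buf='JOYO' cursor=0
After op 3 (left): buf='JOYO' cursor=0
After op 4 (home): buf='JOYO' cursor=0
After op 5 (delete): buf='OYO' cursor=0
After op 6 (left): buf='OYO' cursor=0
After op 7 (delete): buf='YO' cursor=0
After op 8 (left): buf='YO' cursor=0
After op 9 (right): buf='YO' cursor=1
After op 10 (backspace): buf='O' cursor=0
After op 11 (undo): buf='YO' cursor=1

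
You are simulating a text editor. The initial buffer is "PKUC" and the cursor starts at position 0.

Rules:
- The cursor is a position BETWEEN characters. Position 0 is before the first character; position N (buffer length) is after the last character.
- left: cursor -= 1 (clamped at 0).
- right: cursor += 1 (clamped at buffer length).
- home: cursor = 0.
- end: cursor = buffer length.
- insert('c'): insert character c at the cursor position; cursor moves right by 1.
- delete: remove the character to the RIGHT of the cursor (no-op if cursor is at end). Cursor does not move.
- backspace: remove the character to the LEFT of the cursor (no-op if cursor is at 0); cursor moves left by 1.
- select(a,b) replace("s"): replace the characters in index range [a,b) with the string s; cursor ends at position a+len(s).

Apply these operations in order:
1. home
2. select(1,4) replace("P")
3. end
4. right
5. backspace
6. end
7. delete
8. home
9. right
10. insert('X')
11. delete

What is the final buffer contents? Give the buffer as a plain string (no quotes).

Answer: PX

Derivation:
After op 1 (home): buf='PKUC' cursor=0
After op 2 (select(1,4) replace("P")): buf='PP' cursor=2
After op 3 (end): buf='PP' cursor=2
After op 4 (right): buf='PP' cursor=2
After op 5 (backspace): buf='P' cursor=1
After op 6 (end): buf='P' cursor=1
After op 7 (delete): buf='P' cursor=1
After op 8 (home): buf='P' cursor=0
After op 9 (right): buf='P' cursor=1
After op 10 (insert('X')): buf='PX' cursor=2
After op 11 (delete): buf='PX' cursor=2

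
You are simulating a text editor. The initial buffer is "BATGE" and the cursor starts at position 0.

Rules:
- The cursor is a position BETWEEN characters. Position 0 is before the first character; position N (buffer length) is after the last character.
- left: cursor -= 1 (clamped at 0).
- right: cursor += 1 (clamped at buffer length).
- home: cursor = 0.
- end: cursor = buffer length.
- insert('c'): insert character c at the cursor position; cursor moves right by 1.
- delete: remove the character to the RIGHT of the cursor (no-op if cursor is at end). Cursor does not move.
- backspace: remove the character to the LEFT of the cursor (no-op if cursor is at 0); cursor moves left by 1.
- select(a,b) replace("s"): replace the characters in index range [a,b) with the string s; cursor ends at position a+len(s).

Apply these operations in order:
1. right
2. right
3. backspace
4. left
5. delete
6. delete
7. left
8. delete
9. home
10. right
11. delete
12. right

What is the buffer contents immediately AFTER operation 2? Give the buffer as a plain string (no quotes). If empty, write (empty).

After op 1 (right): buf='BATGE' cursor=1
After op 2 (right): buf='BATGE' cursor=2

Answer: BATGE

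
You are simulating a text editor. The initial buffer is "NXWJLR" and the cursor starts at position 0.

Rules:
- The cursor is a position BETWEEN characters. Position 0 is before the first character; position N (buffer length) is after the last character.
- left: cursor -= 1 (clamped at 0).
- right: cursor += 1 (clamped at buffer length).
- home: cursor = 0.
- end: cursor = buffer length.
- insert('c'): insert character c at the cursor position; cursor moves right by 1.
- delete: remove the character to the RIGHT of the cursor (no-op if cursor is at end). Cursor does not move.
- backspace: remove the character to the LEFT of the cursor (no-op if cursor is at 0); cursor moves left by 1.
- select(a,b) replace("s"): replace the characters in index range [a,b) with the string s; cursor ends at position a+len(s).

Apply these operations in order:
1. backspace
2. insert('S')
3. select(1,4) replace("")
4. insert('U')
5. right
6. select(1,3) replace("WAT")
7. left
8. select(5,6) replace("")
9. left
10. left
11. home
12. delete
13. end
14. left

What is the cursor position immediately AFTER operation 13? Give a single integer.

After op 1 (backspace): buf='NXWJLR' cursor=0
After op 2 (insert('S')): buf='SNXWJLR' cursor=1
After op 3 (select(1,4) replace("")): buf='SJLR' cursor=1
After op 4 (insert('U')): buf='SUJLR' cursor=2
After op 5 (right): buf='SUJLR' cursor=3
After op 6 (select(1,3) replace("WAT")): buf='SWATLR' cursor=4
After op 7 (left): buf='SWATLR' cursor=3
After op 8 (select(5,6) replace("")): buf='SWATL' cursor=5
After op 9 (left): buf='SWATL' cursor=4
After op 10 (left): buf='SWATL' cursor=3
After op 11 (home): buf='SWATL' cursor=0
After op 12 (delete): buf='WATL' cursor=0
After op 13 (end): buf='WATL' cursor=4

Answer: 4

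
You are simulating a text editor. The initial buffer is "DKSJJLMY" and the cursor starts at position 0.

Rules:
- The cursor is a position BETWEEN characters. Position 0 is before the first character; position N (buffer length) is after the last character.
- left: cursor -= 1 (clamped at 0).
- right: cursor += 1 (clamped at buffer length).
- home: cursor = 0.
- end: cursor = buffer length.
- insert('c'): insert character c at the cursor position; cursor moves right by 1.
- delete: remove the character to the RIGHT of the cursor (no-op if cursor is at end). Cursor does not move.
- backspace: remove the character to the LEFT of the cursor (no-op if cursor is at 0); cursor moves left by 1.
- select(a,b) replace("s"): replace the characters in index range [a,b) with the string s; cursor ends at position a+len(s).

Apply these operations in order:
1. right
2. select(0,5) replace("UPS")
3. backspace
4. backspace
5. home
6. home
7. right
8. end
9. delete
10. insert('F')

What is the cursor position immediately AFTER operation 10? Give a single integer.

Answer: 5

Derivation:
After op 1 (right): buf='DKSJJLMY' cursor=1
After op 2 (select(0,5) replace("UPS")): buf='UPSLMY' cursor=3
After op 3 (backspace): buf='UPLMY' cursor=2
After op 4 (backspace): buf='ULMY' cursor=1
After op 5 (home): buf='ULMY' cursor=0
After op 6 (home): buf='ULMY' cursor=0
After op 7 (right): buf='ULMY' cursor=1
After op 8 (end): buf='ULMY' cursor=4
After op 9 (delete): buf='ULMY' cursor=4
After op 10 (insert('F')): buf='ULMYF' cursor=5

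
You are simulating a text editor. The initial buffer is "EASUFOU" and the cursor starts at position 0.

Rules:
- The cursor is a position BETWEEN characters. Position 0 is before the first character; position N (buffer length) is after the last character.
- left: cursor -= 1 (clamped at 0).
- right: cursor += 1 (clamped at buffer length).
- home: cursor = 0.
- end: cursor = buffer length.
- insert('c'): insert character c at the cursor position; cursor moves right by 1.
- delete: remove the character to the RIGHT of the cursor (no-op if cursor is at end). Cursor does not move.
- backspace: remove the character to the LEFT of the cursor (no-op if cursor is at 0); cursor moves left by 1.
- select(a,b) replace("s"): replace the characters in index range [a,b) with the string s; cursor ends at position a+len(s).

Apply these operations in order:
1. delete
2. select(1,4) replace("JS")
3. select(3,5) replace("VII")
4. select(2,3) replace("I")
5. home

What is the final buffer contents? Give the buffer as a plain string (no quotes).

After op 1 (delete): buf='ASUFOU' cursor=0
After op 2 (select(1,4) replace("JS")): buf='AJSOU' cursor=3
After op 3 (select(3,5) replace("VII")): buf='AJSVII' cursor=6
After op 4 (select(2,3) replace("I")): buf='AJIVII' cursor=3
After op 5 (home): buf='AJIVII' cursor=0

Answer: AJIVII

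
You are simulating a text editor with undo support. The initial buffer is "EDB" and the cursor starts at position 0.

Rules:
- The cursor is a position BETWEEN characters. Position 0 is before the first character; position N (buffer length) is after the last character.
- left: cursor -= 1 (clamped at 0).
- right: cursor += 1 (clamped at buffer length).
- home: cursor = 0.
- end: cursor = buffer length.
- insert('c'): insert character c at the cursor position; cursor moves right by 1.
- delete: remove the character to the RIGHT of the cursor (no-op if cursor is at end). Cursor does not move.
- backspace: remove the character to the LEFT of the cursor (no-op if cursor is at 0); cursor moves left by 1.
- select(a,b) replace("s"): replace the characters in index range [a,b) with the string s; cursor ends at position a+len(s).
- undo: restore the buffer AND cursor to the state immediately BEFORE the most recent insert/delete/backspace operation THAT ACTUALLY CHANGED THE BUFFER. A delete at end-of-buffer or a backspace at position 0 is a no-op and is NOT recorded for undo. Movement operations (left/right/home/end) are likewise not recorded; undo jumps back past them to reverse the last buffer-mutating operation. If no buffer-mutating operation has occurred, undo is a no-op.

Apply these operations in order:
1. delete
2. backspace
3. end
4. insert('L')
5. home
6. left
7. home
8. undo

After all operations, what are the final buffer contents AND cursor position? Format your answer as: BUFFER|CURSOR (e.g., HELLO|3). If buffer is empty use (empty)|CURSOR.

Answer: DB|2

Derivation:
After op 1 (delete): buf='DB' cursor=0
After op 2 (backspace): buf='DB' cursor=0
After op 3 (end): buf='DB' cursor=2
After op 4 (insert('L')): buf='DBL' cursor=3
After op 5 (home): buf='DBL' cursor=0
After op 6 (left): buf='DBL' cursor=0
After op 7 (home): buf='DBL' cursor=0
After op 8 (undo): buf='DB' cursor=2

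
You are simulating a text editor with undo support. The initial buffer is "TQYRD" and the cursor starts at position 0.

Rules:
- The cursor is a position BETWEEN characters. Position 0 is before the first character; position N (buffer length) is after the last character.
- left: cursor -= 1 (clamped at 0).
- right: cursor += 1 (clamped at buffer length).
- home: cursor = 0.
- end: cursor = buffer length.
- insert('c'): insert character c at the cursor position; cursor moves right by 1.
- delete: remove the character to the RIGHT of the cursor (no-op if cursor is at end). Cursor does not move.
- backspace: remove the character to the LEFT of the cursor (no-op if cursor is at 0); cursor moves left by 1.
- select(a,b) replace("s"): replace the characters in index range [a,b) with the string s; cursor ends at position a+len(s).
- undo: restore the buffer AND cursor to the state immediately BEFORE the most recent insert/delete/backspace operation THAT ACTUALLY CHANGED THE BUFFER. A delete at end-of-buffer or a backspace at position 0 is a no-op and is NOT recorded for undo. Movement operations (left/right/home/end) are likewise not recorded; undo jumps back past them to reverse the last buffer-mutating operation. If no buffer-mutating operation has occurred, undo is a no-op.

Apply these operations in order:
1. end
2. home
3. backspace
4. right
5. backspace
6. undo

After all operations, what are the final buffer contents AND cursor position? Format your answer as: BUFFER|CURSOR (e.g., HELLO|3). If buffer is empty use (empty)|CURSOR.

After op 1 (end): buf='TQYRD' cursor=5
After op 2 (home): buf='TQYRD' cursor=0
After op 3 (backspace): buf='TQYRD' cursor=0
After op 4 (right): buf='TQYRD' cursor=1
After op 5 (backspace): buf='QYRD' cursor=0
After op 6 (undo): buf='TQYRD' cursor=1

Answer: TQYRD|1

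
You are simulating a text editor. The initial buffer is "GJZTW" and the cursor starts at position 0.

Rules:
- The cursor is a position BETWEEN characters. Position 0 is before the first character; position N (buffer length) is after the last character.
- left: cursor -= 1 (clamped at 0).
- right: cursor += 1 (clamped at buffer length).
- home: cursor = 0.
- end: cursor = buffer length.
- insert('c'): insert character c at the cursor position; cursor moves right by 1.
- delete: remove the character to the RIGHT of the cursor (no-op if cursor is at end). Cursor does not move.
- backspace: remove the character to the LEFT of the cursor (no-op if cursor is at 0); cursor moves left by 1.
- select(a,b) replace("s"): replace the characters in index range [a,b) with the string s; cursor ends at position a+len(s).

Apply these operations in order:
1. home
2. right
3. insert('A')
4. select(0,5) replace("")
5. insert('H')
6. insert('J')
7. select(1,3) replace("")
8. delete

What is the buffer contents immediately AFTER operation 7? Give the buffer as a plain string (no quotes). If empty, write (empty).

After op 1 (home): buf='GJZTW' cursor=0
After op 2 (right): buf='GJZTW' cursor=1
After op 3 (insert('A')): buf='GAJZTW' cursor=2
After op 4 (select(0,5) replace("")): buf='W' cursor=0
After op 5 (insert('H')): buf='HW' cursor=1
After op 6 (insert('J')): buf='HJW' cursor=2
After op 7 (select(1,3) replace("")): buf='H' cursor=1

Answer: H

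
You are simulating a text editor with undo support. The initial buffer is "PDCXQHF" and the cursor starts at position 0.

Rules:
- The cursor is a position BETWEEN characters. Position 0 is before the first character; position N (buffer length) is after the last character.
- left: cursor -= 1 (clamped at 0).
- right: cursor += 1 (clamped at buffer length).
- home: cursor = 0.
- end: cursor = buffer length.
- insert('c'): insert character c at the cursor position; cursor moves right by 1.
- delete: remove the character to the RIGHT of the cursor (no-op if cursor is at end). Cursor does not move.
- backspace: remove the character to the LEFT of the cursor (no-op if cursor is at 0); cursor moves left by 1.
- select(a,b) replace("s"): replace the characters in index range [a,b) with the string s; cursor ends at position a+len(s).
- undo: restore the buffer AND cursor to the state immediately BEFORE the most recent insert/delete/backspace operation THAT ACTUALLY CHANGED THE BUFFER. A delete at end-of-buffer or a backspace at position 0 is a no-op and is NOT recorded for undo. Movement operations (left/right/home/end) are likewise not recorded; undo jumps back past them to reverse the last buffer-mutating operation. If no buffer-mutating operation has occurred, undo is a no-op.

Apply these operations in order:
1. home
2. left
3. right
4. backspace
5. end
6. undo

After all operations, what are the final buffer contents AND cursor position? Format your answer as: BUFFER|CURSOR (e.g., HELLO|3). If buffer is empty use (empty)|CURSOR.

After op 1 (home): buf='PDCXQHF' cursor=0
After op 2 (left): buf='PDCXQHF' cursor=0
After op 3 (right): buf='PDCXQHF' cursor=1
After op 4 (backspace): buf='DCXQHF' cursor=0
After op 5 (end): buf='DCXQHF' cursor=6
After op 6 (undo): buf='PDCXQHF' cursor=1

Answer: PDCXQHF|1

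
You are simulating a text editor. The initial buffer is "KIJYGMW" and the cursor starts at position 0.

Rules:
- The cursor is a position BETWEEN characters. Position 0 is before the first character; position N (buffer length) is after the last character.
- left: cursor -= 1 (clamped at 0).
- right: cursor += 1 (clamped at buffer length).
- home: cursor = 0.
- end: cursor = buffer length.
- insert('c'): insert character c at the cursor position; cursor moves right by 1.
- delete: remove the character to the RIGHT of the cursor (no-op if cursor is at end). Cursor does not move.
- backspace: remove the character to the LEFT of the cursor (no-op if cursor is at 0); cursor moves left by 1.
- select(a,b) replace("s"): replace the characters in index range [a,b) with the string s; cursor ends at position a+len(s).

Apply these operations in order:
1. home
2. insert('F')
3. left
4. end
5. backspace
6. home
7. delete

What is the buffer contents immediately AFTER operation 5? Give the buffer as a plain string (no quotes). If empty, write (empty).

After op 1 (home): buf='KIJYGMW' cursor=0
After op 2 (insert('F')): buf='FKIJYGMW' cursor=1
After op 3 (left): buf='FKIJYGMW' cursor=0
After op 4 (end): buf='FKIJYGMW' cursor=8
After op 5 (backspace): buf='FKIJYGM' cursor=7

Answer: FKIJYGM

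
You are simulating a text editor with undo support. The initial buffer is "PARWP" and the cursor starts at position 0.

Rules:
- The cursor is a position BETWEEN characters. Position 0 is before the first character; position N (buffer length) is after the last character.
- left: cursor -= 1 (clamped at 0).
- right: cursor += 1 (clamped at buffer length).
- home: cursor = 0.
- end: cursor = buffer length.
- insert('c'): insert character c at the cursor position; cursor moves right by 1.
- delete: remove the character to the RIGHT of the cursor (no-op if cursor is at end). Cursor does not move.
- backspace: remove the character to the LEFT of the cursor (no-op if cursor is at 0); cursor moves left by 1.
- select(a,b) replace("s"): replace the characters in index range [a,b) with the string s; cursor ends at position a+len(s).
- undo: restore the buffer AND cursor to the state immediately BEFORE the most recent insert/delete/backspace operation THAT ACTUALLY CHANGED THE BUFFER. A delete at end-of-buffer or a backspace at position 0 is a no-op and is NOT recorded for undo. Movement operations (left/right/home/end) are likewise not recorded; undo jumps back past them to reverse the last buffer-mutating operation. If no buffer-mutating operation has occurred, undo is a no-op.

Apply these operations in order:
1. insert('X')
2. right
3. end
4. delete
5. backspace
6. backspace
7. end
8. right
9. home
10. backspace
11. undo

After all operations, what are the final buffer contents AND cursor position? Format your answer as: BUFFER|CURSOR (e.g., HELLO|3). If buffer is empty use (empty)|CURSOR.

Answer: XPARW|5

Derivation:
After op 1 (insert('X')): buf='XPARWP' cursor=1
After op 2 (right): buf='XPARWP' cursor=2
After op 3 (end): buf='XPARWP' cursor=6
After op 4 (delete): buf='XPARWP' cursor=6
After op 5 (backspace): buf='XPARW' cursor=5
After op 6 (backspace): buf='XPAR' cursor=4
After op 7 (end): buf='XPAR' cursor=4
After op 8 (right): buf='XPAR' cursor=4
After op 9 (home): buf='XPAR' cursor=0
After op 10 (backspace): buf='XPAR' cursor=0
After op 11 (undo): buf='XPARW' cursor=5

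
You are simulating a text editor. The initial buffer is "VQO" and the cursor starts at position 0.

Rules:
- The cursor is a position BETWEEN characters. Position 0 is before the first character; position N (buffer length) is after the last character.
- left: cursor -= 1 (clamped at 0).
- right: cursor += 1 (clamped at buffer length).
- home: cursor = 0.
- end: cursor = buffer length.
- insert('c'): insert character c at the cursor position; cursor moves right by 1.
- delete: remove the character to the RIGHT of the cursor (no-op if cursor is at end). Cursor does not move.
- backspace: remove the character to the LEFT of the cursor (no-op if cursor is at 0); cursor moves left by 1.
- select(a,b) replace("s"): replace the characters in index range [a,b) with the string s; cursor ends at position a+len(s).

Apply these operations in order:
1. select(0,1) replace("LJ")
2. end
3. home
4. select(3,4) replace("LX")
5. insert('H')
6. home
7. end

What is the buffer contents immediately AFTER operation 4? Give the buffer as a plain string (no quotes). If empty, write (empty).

Answer: LJQLX

Derivation:
After op 1 (select(0,1) replace("LJ")): buf='LJQO' cursor=2
After op 2 (end): buf='LJQO' cursor=4
After op 3 (home): buf='LJQO' cursor=0
After op 4 (select(3,4) replace("LX")): buf='LJQLX' cursor=5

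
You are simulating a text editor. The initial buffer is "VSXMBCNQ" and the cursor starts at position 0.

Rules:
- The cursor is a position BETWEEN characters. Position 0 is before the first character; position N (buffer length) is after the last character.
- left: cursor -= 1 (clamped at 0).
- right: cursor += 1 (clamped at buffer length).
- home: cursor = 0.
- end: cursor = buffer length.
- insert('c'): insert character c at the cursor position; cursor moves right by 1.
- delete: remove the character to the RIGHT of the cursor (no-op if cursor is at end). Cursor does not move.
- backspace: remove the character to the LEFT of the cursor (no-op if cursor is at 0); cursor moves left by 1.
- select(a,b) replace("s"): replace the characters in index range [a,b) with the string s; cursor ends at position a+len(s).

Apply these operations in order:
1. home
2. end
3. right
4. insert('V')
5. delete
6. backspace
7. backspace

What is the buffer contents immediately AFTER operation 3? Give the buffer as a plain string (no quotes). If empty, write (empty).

Answer: VSXMBCNQ

Derivation:
After op 1 (home): buf='VSXMBCNQ' cursor=0
After op 2 (end): buf='VSXMBCNQ' cursor=8
After op 3 (right): buf='VSXMBCNQ' cursor=8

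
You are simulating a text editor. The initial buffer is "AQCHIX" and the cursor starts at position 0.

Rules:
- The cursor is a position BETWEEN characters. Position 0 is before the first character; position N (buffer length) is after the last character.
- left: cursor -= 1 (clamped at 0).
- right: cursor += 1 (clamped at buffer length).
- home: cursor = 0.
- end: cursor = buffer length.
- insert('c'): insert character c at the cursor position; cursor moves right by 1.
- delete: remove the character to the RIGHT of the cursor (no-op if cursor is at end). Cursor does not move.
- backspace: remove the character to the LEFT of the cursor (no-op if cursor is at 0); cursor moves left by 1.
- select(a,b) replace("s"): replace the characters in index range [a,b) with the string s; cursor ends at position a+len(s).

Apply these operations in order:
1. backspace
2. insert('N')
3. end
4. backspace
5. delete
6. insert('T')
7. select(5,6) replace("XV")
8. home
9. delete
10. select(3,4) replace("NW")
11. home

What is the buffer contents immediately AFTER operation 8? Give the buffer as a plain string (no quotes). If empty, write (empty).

After op 1 (backspace): buf='AQCHIX' cursor=0
After op 2 (insert('N')): buf='NAQCHIX' cursor=1
After op 3 (end): buf='NAQCHIX' cursor=7
After op 4 (backspace): buf='NAQCHI' cursor=6
After op 5 (delete): buf='NAQCHI' cursor=6
After op 6 (insert('T')): buf='NAQCHIT' cursor=7
After op 7 (select(5,6) replace("XV")): buf='NAQCHXVT' cursor=7
After op 8 (home): buf='NAQCHXVT' cursor=0

Answer: NAQCHXVT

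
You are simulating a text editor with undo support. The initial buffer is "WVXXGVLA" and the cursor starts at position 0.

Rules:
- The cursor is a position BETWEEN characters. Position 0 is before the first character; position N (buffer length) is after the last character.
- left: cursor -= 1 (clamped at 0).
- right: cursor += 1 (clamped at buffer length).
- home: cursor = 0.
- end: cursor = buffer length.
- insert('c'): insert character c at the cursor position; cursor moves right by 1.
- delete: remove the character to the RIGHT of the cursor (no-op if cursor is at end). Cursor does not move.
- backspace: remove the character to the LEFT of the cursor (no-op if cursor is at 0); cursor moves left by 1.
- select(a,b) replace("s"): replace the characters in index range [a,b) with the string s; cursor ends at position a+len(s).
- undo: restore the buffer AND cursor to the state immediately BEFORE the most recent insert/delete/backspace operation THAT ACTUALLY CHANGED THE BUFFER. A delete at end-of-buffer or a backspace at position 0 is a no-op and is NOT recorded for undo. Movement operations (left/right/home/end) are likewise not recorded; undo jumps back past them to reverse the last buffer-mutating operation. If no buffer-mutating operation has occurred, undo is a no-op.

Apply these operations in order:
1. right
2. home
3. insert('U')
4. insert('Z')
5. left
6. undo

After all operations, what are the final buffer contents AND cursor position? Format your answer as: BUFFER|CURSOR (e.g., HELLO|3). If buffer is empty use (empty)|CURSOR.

Answer: UWVXXGVLA|1

Derivation:
After op 1 (right): buf='WVXXGVLA' cursor=1
After op 2 (home): buf='WVXXGVLA' cursor=0
After op 3 (insert('U')): buf='UWVXXGVLA' cursor=1
After op 4 (insert('Z')): buf='UZWVXXGVLA' cursor=2
After op 5 (left): buf='UZWVXXGVLA' cursor=1
After op 6 (undo): buf='UWVXXGVLA' cursor=1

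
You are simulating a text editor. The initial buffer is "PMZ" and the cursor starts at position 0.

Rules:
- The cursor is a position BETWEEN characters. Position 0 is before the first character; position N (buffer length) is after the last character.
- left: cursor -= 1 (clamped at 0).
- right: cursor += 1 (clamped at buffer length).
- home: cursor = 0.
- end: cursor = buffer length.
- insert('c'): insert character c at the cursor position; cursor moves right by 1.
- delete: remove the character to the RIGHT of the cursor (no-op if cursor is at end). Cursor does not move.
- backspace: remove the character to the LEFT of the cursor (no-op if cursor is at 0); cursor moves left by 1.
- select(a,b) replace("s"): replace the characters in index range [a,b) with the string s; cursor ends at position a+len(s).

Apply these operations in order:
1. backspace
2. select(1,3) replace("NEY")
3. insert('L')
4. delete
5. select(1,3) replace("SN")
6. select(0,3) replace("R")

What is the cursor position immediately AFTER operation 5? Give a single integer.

Answer: 3

Derivation:
After op 1 (backspace): buf='PMZ' cursor=0
After op 2 (select(1,3) replace("NEY")): buf='PNEY' cursor=4
After op 3 (insert('L')): buf='PNEYL' cursor=5
After op 4 (delete): buf='PNEYL' cursor=5
After op 5 (select(1,3) replace("SN")): buf='PSNYL' cursor=3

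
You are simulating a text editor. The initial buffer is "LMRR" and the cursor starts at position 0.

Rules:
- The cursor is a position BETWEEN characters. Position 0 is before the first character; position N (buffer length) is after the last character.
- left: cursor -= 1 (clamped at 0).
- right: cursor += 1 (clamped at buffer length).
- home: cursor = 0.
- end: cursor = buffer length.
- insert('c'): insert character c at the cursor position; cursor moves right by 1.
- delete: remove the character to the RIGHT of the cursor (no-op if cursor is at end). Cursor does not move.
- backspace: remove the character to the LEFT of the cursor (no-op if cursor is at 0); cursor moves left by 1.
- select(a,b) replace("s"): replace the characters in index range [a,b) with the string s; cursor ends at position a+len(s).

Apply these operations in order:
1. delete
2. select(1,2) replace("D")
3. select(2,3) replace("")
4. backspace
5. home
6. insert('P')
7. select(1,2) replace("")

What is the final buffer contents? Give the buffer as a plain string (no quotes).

After op 1 (delete): buf='MRR' cursor=0
After op 2 (select(1,2) replace("D")): buf='MDR' cursor=2
After op 3 (select(2,3) replace("")): buf='MD' cursor=2
After op 4 (backspace): buf='M' cursor=1
After op 5 (home): buf='M' cursor=0
After op 6 (insert('P')): buf='PM' cursor=1
After op 7 (select(1,2) replace("")): buf='P' cursor=1

Answer: P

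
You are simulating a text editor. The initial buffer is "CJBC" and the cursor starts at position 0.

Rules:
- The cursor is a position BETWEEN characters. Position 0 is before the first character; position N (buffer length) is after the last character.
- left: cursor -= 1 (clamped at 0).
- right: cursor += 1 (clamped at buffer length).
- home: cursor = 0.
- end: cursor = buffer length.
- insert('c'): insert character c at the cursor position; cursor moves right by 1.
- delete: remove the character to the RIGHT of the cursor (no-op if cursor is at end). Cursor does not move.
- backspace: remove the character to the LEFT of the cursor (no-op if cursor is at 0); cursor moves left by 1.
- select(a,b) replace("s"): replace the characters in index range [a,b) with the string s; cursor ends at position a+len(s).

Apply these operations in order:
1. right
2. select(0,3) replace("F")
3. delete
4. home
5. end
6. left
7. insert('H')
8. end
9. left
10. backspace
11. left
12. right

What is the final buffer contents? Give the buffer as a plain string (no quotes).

After op 1 (right): buf='CJBC' cursor=1
After op 2 (select(0,3) replace("F")): buf='FC' cursor=1
After op 3 (delete): buf='F' cursor=1
After op 4 (home): buf='F' cursor=0
After op 5 (end): buf='F' cursor=1
After op 6 (left): buf='F' cursor=0
After op 7 (insert('H')): buf='HF' cursor=1
After op 8 (end): buf='HF' cursor=2
After op 9 (left): buf='HF' cursor=1
After op 10 (backspace): buf='F' cursor=0
After op 11 (left): buf='F' cursor=0
After op 12 (right): buf='F' cursor=1

Answer: F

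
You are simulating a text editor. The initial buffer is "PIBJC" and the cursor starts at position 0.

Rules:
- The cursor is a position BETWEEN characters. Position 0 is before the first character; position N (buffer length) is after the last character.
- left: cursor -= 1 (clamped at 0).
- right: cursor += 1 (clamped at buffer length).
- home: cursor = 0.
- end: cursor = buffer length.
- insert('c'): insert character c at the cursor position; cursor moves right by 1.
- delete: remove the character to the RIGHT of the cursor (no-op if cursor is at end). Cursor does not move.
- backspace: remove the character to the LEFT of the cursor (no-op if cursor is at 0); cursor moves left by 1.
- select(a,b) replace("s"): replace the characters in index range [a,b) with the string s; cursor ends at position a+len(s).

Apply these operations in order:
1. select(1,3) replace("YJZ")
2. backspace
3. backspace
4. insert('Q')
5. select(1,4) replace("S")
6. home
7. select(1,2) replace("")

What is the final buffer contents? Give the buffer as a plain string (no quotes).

Answer: PC

Derivation:
After op 1 (select(1,3) replace("YJZ")): buf='PYJZJC' cursor=4
After op 2 (backspace): buf='PYJJC' cursor=3
After op 3 (backspace): buf='PYJC' cursor=2
After op 4 (insert('Q')): buf='PYQJC' cursor=3
After op 5 (select(1,4) replace("S")): buf='PSC' cursor=2
After op 6 (home): buf='PSC' cursor=0
After op 7 (select(1,2) replace("")): buf='PC' cursor=1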